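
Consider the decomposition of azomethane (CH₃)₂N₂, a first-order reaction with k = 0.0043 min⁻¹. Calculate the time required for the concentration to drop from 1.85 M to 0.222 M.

493.1 min

Step 1: For first-order: t = ln([azomethane]₀/[azomethane])/k
Step 2: t = ln(1.85/0.222)/0.0043
Step 3: t = ln(8.333)/0.0043
Step 4: t = 2.12/0.0043 = 493.1 min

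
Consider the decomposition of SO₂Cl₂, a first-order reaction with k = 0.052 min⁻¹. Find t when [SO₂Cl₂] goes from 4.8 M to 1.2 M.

26.66 min

Step 1: For first-order: t = ln([SO₂Cl₂]₀/[SO₂Cl₂])/k
Step 2: t = ln(4.8/1.2)/0.052
Step 3: t = ln(4)/0.052
Step 4: t = 1.386/0.052 = 26.66 min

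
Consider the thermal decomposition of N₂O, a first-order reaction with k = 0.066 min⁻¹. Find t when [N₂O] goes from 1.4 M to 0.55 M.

14.16 min

Step 1: For first-order: t = ln([N₂O]₀/[N₂O])/k
Step 2: t = ln(1.4/0.55)/0.066
Step 3: t = ln(2.545)/0.066
Step 4: t = 0.9343/0.066 = 14.16 min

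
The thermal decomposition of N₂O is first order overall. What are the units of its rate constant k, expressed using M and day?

day⁻¹

Step 1: For overall order n, rate = k × (concentration)^n.
Step 2: Rate has units M·day⁻¹; concentration term has units M^1.
Step 3: k = rate / (concentration)^n, so units of k = M^(1-1)·day⁻¹ = day⁻¹.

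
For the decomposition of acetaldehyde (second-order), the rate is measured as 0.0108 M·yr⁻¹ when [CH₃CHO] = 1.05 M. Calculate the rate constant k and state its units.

0.009796 M⁻¹·yr⁻¹

Step 1: rate = k[CH₃CHO]^2, so k = rate / [CH₃CHO]^2.
Step 2: k = 0.0108 / (1.05)^2 = 0.0108 / 1.103.
Step 3: k = 0.009796 M⁻¹·yr⁻¹.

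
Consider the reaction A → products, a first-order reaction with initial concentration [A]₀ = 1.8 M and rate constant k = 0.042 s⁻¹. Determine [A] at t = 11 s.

1.134 M

Step 1: For a first-order reaction: [A] = [A]₀ × e^(-kt)
Step 2: [A] = 1.8 × e^(-0.042 × 11)
Step 3: [A] = 1.8 × e^(-0.462)
Step 4: [A] = 1.8 × 0.630022 = 1.134 M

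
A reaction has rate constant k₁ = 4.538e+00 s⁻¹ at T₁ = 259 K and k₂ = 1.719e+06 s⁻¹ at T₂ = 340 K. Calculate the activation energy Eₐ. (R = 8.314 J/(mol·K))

116.1 kJ/mol

Step 1: Use the two-temperature Arrhenius form: ln(k₂/k₁) = -Eₐ/R × (1/T₂ - 1/T₁)
Step 2: ln(k₂/k₁) = ln(1.719e+06/4.538e+00) = ln(378801) = 12.8448
Step 3: 1/T₂ - 1/T₁ = 1/340 - 1/259 = -9.198274e-04 K⁻¹
Step 4: Eₐ = -R × ln(k₂/k₁) / (1/T₂ - 1/T₁) = -8.314 × 12.8448 / -9.198274e-04
Step 5: Eₐ = 1.1610e+05 J/mol = 116.1 kJ/mol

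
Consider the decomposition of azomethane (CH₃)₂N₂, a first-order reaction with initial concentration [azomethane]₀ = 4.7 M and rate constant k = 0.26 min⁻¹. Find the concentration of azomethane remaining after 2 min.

2.794 M

Step 1: For a first-order reaction: [azomethane] = [azomethane]₀ × e^(-kt)
Step 2: [azomethane] = 4.7 × e^(-0.26 × 2)
Step 3: [azomethane] = 4.7 × e^(-0.52)
Step 4: [azomethane] = 4.7 × 0.594521 = 2.794 M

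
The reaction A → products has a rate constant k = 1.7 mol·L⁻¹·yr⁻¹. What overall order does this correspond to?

zeroth order (0)

Step 1: The units of k for an nth-order reaction are (concentration)^(1-n)·(time)⁻¹.
Step 2: Here k has units mol·L⁻¹·yr⁻¹, so the concentration exponent is 1.
Step 3: 1 - n = 1 ⇒ n = 0. The reaction is zeroth order.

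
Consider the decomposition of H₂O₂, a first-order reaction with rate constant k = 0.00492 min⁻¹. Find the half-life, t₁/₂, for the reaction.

140.9 min

Step 1: For a first-order reaction, t₁/₂ = ln(2)/k
Step 2: t₁/₂ = ln(2)/0.00492
Step 3: t₁/₂ = 0.6931/0.00492 = 140.9 min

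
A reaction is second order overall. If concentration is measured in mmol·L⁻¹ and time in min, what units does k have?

(mmol·L⁻¹)⁻¹·min⁻¹

Step 1: For overall order n, rate = k × (concentration)^n.
Step 2: Rate has units mmol·L⁻¹·min⁻¹; concentration term has units (mmol·L⁻¹)^2.
Step 3: k = rate / (concentration)^n, so units of k = (mmol·L⁻¹)^(1-2)·min⁻¹ = (mmol·L⁻¹)⁻¹·min⁻¹.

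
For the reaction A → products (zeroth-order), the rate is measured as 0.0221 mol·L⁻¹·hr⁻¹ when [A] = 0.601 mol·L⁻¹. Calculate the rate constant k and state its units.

0.0221 mol·L⁻¹·hr⁻¹

Step 1: For a zeroth-order reaction, rate = k (independent of concentration).
Step 2: k = rate = 0.0221 mol·L⁻¹·hr⁻¹.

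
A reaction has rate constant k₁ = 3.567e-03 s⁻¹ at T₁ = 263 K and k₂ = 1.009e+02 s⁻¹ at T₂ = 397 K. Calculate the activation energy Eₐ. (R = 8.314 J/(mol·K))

66.4 kJ/mol

Step 1: Use the two-temperature Arrhenius form: ln(k₂/k₁) = -Eₐ/R × (1/T₂ - 1/T₁)
Step 2: ln(k₂/k₁) = ln(1.009e+02/3.567e-03) = ln(28287.1) = 10.2502
Step 3: 1/T₂ - 1/T₁ = 1/397 - 1/263 = -1.283390e-03 K⁻¹
Step 4: Eₐ = -R × ln(k₂/k₁) / (1/T₂ - 1/T₁) = -8.314 × 10.2502 / -1.283390e-03
Step 5: Eₐ = 6.6402e+04 J/mol = 66.4 kJ/mol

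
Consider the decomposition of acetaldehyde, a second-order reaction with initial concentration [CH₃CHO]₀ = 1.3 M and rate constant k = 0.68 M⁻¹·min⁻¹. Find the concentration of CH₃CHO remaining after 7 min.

0.1809 M

Step 1: For a second-order reaction: 1/[CH₃CHO] = 1/[CH₃CHO]₀ + kt
Step 2: 1/[CH₃CHO] = 1/1.3 + 0.68 × 7
Step 3: 1/[CH₃CHO] = 0.7692 + 4.76 = 5.529
Step 4: [CH₃CHO] = 1/5.529 = 0.1809 M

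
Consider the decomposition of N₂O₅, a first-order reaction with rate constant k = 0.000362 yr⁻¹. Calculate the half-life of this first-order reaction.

1915 yr

Step 1: For a first-order reaction, t₁/₂ = ln(2)/k
Step 2: t₁/₂ = ln(2)/0.000362
Step 3: t₁/₂ = 0.6931/0.000362 = 1915 yr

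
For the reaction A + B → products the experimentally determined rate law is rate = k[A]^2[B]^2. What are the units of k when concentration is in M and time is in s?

M⁻³·s⁻¹

Step 1: Overall order = 2 + 2 = 4.
Step 2: rate has units M·s⁻¹; [A]^2[B]^2 has units M^4.
Step 3: k = rate/([A]^2[B]^2), so units of k = M^(1-4)·s⁻¹ = M⁻³·s⁻¹.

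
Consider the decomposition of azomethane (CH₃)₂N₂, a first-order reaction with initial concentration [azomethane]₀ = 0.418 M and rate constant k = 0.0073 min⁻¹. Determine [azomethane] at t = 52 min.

0.286 M

Step 1: For a first-order reaction: [azomethane] = [azomethane]₀ × e^(-kt)
Step 2: [azomethane] = 0.418 × e^(-0.0073 × 52)
Step 3: [azomethane] = 0.418 × e^(-0.3796)
Step 4: [azomethane] = 0.418 × 0.684135 = 0.286 M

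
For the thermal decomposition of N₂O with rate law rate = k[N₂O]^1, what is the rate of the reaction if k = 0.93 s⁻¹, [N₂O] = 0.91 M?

0.8463 M/s

Step 1: Identify the rate law: rate = k[N₂O]^1
Step 2: Substitute values: rate = 0.93 × (0.91)^1
Step 3: Calculate: rate = 0.93 × 0.91 = 0.8463 M/s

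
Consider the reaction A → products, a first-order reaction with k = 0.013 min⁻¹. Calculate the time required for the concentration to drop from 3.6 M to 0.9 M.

106.6 min

Step 1: For first-order: t = ln([A]₀/[A])/k
Step 2: t = ln(3.6/0.9)/0.013
Step 3: t = ln(4)/0.013
Step 4: t = 1.386/0.013 = 106.6 min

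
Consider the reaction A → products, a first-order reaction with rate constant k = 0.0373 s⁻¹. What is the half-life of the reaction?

18.58 s

Step 1: For a first-order reaction, t₁/₂ = ln(2)/k
Step 2: t₁/₂ = ln(2)/0.0373
Step 3: t₁/₂ = 0.6931/0.0373 = 18.58 s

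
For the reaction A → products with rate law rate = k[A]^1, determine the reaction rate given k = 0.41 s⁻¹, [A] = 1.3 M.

0.533 M/s

Step 1: Identify the rate law: rate = k[A]^1
Step 2: Substitute values: rate = 0.41 × (1.3)^1
Step 3: Calculate: rate = 0.41 × 1.3 = 0.533 M/s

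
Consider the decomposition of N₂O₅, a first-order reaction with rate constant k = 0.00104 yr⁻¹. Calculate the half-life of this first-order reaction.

666.5 yr

Step 1: For a first-order reaction, t₁/₂ = ln(2)/k
Step 2: t₁/₂ = ln(2)/0.00104
Step 3: t₁/₂ = 0.6931/0.00104 = 666.5 yr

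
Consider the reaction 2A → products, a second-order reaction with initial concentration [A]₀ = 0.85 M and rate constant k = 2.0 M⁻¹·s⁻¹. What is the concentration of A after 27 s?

0.01812 M

Step 1: For a second-order reaction: 1/[A] = 1/[A]₀ + kt
Step 2: 1/[A] = 1/0.85 + 2.0 × 27
Step 3: 1/[A] = 1.176 + 54 = 55.18
Step 4: [A] = 1/55.18 = 0.01812 M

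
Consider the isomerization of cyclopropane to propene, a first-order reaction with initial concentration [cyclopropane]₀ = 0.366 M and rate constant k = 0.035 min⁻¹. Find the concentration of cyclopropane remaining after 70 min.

0.03158 M

Step 1: For a first-order reaction: [cyclopropane] = [cyclopropane]₀ × e^(-kt)
Step 2: [cyclopropane] = 0.366 × e^(-0.035 × 70)
Step 3: [cyclopropane] = 0.366 × e^(-2.45)
Step 4: [cyclopropane] = 0.366 × 0.0862936 = 0.03158 M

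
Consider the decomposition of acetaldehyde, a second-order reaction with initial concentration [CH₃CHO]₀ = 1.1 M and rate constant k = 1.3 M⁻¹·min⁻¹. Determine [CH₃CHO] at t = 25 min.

0.02993 M

Step 1: For a second-order reaction: 1/[CH₃CHO] = 1/[CH₃CHO]₀ + kt
Step 2: 1/[CH₃CHO] = 1/1.1 + 1.3 × 25
Step 3: 1/[CH₃CHO] = 0.9091 + 32.5 = 33.41
Step 4: [CH₃CHO] = 1/33.41 = 0.02993 M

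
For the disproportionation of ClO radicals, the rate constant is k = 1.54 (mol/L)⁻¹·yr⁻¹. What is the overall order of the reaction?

second order (2)

Step 1: The units of k for an nth-order reaction are (concentration)^(1-n)·(time)⁻¹.
Step 2: Here k has units (mol/L)⁻¹·yr⁻¹, so the concentration exponent is -1.
Step 3: 1 - n = -1 ⇒ n = 2. The reaction is second order.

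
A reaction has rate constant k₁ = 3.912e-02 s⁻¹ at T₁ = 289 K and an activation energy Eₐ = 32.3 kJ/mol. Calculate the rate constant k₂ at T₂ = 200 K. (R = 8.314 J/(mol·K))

9.872e-05 s⁻¹

Step 1: Use the two-temperature Arrhenius form: ln(k₂/k₁) = -Eₐ/R × (1/T₂ - 1/T₁)
Step 2: Convert Eₐ to J/mol: 32.3 kJ/mol = 32300 J/mol
Step 3: 1/T₂ - 1/T₁ = 1/200 - 1/289 = 1.539792e-03 K⁻¹
Step 4: ln(k₂/k₁) = -32300/8.314 × 1.539792e-03 = -5.98211
Step 5: k₂ = k₁ × exp(-5.98211) = 3.912e-02 × 2.52350e-03 = 9.872e-05 s⁻¹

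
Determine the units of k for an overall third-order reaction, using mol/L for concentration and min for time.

(mol/L)⁻²·min⁻¹

Step 1: For overall order n, rate = k × (concentration)^n.
Step 2: Rate has units mol/L·min⁻¹; concentration term has units (mol/L)^3.
Step 3: k = rate / (concentration)^n, so units of k = (mol/L)^(1-3)·min⁻¹ = (mol/L)⁻²·min⁻¹.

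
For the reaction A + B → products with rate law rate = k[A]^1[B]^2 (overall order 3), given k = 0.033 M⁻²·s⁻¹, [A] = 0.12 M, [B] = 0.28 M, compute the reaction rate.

0.0003105 M/s

Step 1: The rate law is rate = k[A]^1[B]^2, overall order = 1+2 = 3
Step 2: Substitute values: rate = 0.033 × (0.12)^1 × (0.28)^2
Step 3: rate = 0.033 × 0.12 × 0.0784 = 0.000310464 M/s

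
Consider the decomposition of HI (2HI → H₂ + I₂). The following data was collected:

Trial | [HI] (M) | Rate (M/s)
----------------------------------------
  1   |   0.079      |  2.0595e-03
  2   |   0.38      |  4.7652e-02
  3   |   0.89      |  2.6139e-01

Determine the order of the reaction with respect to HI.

second order (2)

Step 1: Compare trials to find order n where rate₂/rate₁ = ([HI]₂/[HI]₁)^n
Step 2: rate₂/rate₁ = 4.7652e-02/2.0595e-03 = 23.14
Step 3: [HI]₂/[HI]₁ = 0.38/0.079 = 4.81
Step 4: n = ln(23.14)/ln(4.81) = 2.00 ≈ 2
Step 5: The reaction is second order in HI.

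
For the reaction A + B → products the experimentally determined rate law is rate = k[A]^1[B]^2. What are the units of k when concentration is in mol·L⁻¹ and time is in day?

(mol·L⁻¹)⁻²·day⁻¹

Step 1: Overall order = 1 + 2 = 3.
Step 2: rate has units mol·L⁻¹·day⁻¹; [A]^1[B]^2 has units (mol·L⁻¹)^3.
Step 3: k = rate/([A]^1[B]^2), so units of k = (mol·L⁻¹)^(1-3)·day⁻¹ = (mol·L⁻¹)⁻²·day⁻¹.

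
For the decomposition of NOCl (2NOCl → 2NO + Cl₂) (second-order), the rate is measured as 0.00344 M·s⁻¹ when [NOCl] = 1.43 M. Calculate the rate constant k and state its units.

0.001682 M⁻¹·s⁻¹

Step 1: rate = k[NOCl]^2, so k = rate / [NOCl]^2.
Step 2: k = 0.00344 / (1.43)^2 = 0.00344 / 2.045.
Step 3: k = 0.001682 M⁻¹·s⁻¹.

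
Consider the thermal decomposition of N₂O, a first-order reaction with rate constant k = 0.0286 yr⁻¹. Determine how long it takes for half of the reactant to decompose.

24.24 yr

Step 1: For a first-order reaction, t₁/₂ = ln(2)/k
Step 2: t₁/₂ = ln(2)/0.0286
Step 3: t₁/₂ = 0.6931/0.0286 = 24.24 yr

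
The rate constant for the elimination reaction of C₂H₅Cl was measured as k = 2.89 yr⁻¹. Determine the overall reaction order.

first order (1)

Step 1: The units of k for an nth-order reaction are (concentration)^(1-n)·(time)⁻¹.
Step 2: Here k has units yr⁻¹, so the concentration exponent is 0.
Step 3: 1 - n = 0 ⇒ n = 1. The reaction is first order.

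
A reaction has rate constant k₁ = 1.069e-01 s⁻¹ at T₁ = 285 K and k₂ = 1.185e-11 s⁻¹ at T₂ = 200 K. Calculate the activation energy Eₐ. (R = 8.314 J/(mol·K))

127.8 kJ/mol

Step 1: Use the two-temperature Arrhenius form: ln(k₂/k₁) = -Eₐ/R × (1/T₂ - 1/T₁)
Step 2: ln(k₂/k₁) = ln(1.185e-11/1.069e-01) = ln(1.10851e-10) = -22.9228
Step 3: 1/T₂ - 1/T₁ = 1/200 - 1/285 = 1.491228e-03 K⁻¹
Step 4: Eₐ = -R × ln(k₂/k₁) / (1/T₂ - 1/T₁) = -8.314 × -22.9228 / 1.491228e-03
Step 5: Eₐ = 1.2780e+05 J/mol = 127.8 kJ/mol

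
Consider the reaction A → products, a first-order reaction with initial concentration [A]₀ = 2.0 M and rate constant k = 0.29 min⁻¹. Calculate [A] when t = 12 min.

0.06161 M

Step 1: For a first-order reaction: [A] = [A]₀ × e^(-kt)
Step 2: [A] = 2.0 × e^(-0.29 × 12)
Step 3: [A] = 2.0 × e^(-3.48)
Step 4: [A] = 2.0 × 0.0308074 = 0.06161 M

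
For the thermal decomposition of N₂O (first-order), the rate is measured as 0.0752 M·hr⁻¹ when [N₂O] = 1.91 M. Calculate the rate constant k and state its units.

0.03937 hr⁻¹

Step 1: rate = k[N₂O]^1, so k = rate / [N₂O]^1.
Step 2: k = 0.0752 / (1.91)^1 = 0.0752 / 1.91.
Step 3: k = 0.03937 hr⁻¹.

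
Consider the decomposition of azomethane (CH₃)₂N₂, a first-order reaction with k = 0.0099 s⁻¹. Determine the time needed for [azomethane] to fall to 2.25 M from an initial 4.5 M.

70.01 s

Step 1: For first-order: t = ln([azomethane]₀/[azomethane])/k
Step 2: t = ln(4.5/2.25)/0.0099
Step 3: t = ln(2)/0.0099
Step 4: t = 0.6931/0.0099 = 70.01 s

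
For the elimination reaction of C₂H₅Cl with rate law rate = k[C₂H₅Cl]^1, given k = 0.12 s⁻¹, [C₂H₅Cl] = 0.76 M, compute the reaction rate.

0.0912 M/s

Step 1: Identify the rate law: rate = k[C₂H₅Cl]^1
Step 2: Substitute values: rate = 0.12 × (0.76)^1
Step 3: Calculate: rate = 0.12 × 0.76 = 0.0912 M/s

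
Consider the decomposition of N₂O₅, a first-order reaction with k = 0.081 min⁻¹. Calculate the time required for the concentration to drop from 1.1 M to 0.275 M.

17.11 min

Step 1: For first-order: t = ln([N₂O₅]₀/[N₂O₅])/k
Step 2: t = ln(1.1/0.275)/0.081
Step 3: t = ln(4)/0.081
Step 4: t = 1.386/0.081 = 17.11 min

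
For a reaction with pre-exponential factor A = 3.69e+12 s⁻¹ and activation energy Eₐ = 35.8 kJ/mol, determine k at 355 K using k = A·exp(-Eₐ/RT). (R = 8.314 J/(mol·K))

1.99e+07 s⁻¹

Step 1: Use the Arrhenius equation: k = A × exp(-Eₐ/RT)
Step 2: Convert Eₐ to J/mol: 35.8 kJ/mol = 35800 J/mol
Step 3: Calculate the exponent: -Eₐ/(RT) = -35800/(8.314 × 355) = -12.12955
Step 4: k = 3.69e+12 × exp(-12.12955)
Step 5: k = 3.69e+12 × 5.39763e-06 = 1.9917e+07 s⁻¹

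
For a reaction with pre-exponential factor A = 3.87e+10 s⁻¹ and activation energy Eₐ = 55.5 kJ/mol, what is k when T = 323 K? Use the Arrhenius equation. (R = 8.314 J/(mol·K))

4.09e+01 s⁻¹

Step 1: Use the Arrhenius equation: k = A × exp(-Eₐ/RT)
Step 2: Convert Eₐ to J/mol: 55.5 kJ/mol = 55500 J/mol
Step 3: Calculate the exponent: -Eₐ/(RT) = -55500/(8.314 × 323) = -20.66714
Step 4: k = 3.87e+10 × exp(-20.66714)
Step 5: k = 3.87e+10 × 1.05773e-09 = 4.0934e+01 s⁻¹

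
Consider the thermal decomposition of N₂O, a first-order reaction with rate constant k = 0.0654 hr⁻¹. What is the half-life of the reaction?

10.6 hr

Step 1: For a first-order reaction, t₁/₂ = ln(2)/k
Step 2: t₁/₂ = ln(2)/0.0654
Step 3: t₁/₂ = 0.6931/0.0654 = 10.6 hr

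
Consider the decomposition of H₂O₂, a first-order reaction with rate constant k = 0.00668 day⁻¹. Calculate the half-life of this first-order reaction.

103.8 day

Step 1: For a first-order reaction, t₁/₂ = ln(2)/k
Step 2: t₁/₂ = ln(2)/0.00668
Step 3: t₁/₂ = 0.6931/0.00668 = 103.8 day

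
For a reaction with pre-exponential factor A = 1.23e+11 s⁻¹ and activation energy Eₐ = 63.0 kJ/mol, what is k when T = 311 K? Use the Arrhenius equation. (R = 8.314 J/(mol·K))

3.22e+00 s⁻¹

Step 1: Use the Arrhenius equation: k = A × exp(-Eₐ/RT)
Step 2: Convert Eₐ to J/mol: 63.0 kJ/mol = 63000 J/mol
Step 3: Calculate the exponent: -Eₐ/(RT) = -63000/(8.314 × 311) = -24.36521
Step 4: k = 1.23e+11 × exp(-24.36521)
Step 5: k = 1.23e+11 × 2.62014e-11 = 3.2228e+00 s⁻¹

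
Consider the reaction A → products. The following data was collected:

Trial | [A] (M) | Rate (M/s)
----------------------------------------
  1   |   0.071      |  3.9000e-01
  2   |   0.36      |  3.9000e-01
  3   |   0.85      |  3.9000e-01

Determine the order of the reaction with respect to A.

zeroth order (0)

Step 1: Compare trials - when concentration changes, rate stays constant.
Step 2: rate₂/rate₁ = 3.9000e-01/3.9000e-01 = 1
Step 3: [A]₂/[A]₁ = 0.36/0.071 = 5.07
Step 4: Since rate ratio ≈ (conc ratio)^0, the reaction is zeroth order.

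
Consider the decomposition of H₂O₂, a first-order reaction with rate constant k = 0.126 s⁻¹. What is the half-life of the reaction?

5.501 s

Step 1: For a first-order reaction, t₁/₂ = ln(2)/k
Step 2: t₁/₂ = ln(2)/0.126
Step 3: t₁/₂ = 0.6931/0.126 = 5.501 s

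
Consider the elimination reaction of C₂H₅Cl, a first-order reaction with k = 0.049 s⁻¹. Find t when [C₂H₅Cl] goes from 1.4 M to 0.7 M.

14.15 s

Step 1: For first-order: t = ln([C₂H₅Cl]₀/[C₂H₅Cl])/k
Step 2: t = ln(1.4/0.7)/0.049
Step 3: t = ln(2)/0.049
Step 4: t = 0.6931/0.049 = 14.15 s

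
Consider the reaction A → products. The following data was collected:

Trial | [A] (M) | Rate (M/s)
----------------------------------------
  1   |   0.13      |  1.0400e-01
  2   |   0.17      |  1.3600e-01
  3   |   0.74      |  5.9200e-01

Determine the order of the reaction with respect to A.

first order (1)

Step 1: Compare trials to find order n where rate₂/rate₁ = ([A]₂/[A]₁)^n
Step 2: rate₂/rate₁ = 1.3600e-01/1.0400e-01 = 1.308
Step 3: [A]₂/[A]₁ = 0.17/0.13 = 1.308
Step 4: n = ln(1.308)/ln(1.308) = 1.00 ≈ 1
Step 5: The reaction is first order in A.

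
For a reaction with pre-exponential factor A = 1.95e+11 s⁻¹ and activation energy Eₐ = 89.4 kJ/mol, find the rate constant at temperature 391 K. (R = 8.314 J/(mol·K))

2.22e-01 s⁻¹

Step 1: Use the Arrhenius equation: k = A × exp(-Eₐ/RT)
Step 2: Convert Eₐ to J/mol: 89.4 kJ/mol = 89400 J/mol
Step 3: Calculate the exponent: -Eₐ/(RT) = -89400/(8.314 × 391) = -27.50114
Step 4: k = 1.95e+11 × exp(-27.50114)
Step 5: k = 1.95e+11 × 1.13869e-12 = 2.2204e-01 s⁻¹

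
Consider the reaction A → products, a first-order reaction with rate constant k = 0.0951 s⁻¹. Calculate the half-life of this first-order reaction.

7.289 s

Step 1: For a first-order reaction, t₁/₂ = ln(2)/k
Step 2: t₁/₂ = ln(2)/0.0951
Step 3: t₁/₂ = 0.6931/0.0951 = 7.289 s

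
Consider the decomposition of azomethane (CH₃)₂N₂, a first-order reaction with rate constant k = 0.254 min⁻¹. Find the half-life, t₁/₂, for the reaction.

2.729 min

Step 1: For a first-order reaction, t₁/₂ = ln(2)/k
Step 2: t₁/₂ = ln(2)/0.254
Step 3: t₁/₂ = 0.6931/0.254 = 2.729 min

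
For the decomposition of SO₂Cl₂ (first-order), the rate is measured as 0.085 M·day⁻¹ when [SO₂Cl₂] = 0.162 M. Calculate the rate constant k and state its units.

0.5247 day⁻¹

Step 1: rate = k[SO₂Cl₂]^1, so k = rate / [SO₂Cl₂]^1.
Step 2: k = 0.085 / (0.162)^1 = 0.085 / 0.162.
Step 3: k = 0.5247 day⁻¹.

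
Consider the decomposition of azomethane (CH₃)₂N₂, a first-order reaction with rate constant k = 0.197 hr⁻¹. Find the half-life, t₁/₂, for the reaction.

3.519 hr

Step 1: For a first-order reaction, t₁/₂ = ln(2)/k
Step 2: t₁/₂ = ln(2)/0.197
Step 3: t₁/₂ = 0.6931/0.197 = 3.519 hr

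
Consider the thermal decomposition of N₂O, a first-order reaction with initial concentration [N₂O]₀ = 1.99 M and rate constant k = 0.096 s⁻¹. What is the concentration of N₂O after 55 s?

0.01013 M

Step 1: For a first-order reaction: [N₂O] = [N₂O]₀ × e^(-kt)
Step 2: [N₂O] = 1.99 × e^(-0.096 × 55)
Step 3: [N₂O] = 1.99 × e^(-5.28)
Step 4: [N₂O] = 1.99 × 0.00509243 = 0.01013 M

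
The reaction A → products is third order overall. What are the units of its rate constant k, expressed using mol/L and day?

(mol/L)⁻²·day⁻¹

Step 1: For overall order n, rate = k × (concentration)^n.
Step 2: Rate has units mol/L·day⁻¹; concentration term has units (mol/L)^3.
Step 3: k = rate / (concentration)^n, so units of k = (mol/L)^(1-3)·day⁻¹ = (mol/L)⁻²·day⁻¹.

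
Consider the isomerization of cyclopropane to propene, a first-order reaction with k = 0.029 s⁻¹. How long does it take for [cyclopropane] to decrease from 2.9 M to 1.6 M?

20.51 s

Step 1: For first-order: t = ln([cyclopropane]₀/[cyclopropane])/k
Step 2: t = ln(2.9/1.6)/0.029
Step 3: t = ln(1.812)/0.029
Step 4: t = 0.5947/0.029 = 20.51 s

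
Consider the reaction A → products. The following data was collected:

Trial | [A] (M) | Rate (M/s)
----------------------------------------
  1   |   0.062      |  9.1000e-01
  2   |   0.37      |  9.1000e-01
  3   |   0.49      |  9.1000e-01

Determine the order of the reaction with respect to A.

zeroth order (0)

Step 1: Compare trials - when concentration changes, rate stays constant.
Step 2: rate₂/rate₁ = 9.1000e-01/9.1000e-01 = 1
Step 3: [A]₂/[A]₁ = 0.37/0.062 = 5.968
Step 4: Since rate ratio ≈ (conc ratio)^0, the reaction is zeroth order.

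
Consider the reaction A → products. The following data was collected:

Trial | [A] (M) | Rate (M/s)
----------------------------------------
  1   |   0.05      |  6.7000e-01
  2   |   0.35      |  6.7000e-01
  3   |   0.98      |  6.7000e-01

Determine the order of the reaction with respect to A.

zeroth order (0)

Step 1: Compare trials - when concentration changes, rate stays constant.
Step 2: rate₂/rate₁ = 6.7000e-01/6.7000e-01 = 1
Step 3: [A]₂/[A]₁ = 0.35/0.05 = 7
Step 4: Since rate ratio ≈ (conc ratio)^0, the reaction is zeroth order.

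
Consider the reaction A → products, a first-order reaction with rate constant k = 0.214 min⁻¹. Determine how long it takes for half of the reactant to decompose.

3.239 min

Step 1: For a first-order reaction, t₁/₂ = ln(2)/k
Step 2: t₁/₂ = ln(2)/0.214
Step 3: t₁/₂ = 0.6931/0.214 = 3.239 min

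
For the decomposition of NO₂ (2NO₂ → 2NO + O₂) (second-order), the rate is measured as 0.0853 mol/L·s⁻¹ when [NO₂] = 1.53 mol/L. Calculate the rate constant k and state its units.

0.03644 (mol/L)⁻¹·s⁻¹

Step 1: rate = k[NO₂]^2, so k = rate / [NO₂]^2.
Step 2: k = 0.0853 / (1.53)^2 = 0.0853 / 2.341.
Step 3: k = 0.03644 (mol/L)⁻¹·s⁻¹.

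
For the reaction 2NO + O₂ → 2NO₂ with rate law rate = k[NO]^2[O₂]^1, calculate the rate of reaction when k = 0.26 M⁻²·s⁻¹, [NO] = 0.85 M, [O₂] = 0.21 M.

0.03945 M/s

Step 1: The rate law is rate = k[NO]^2[O₂]^1
Step 2: Substitute: rate = 0.26 × (0.85)^2 × (0.21)^1
Step 3: rate = 0.26 × 0.7225 × 0.21 = 0.0394485 M/s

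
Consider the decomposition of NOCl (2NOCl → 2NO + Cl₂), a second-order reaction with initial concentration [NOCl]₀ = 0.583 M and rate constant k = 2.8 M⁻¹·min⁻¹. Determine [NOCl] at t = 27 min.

0.01293 M

Step 1: For a second-order reaction: 1/[NOCl] = 1/[NOCl]₀ + kt
Step 2: 1/[NOCl] = 1/0.583 + 2.8 × 27
Step 3: 1/[NOCl] = 1.715 + 75.6 = 77.32
Step 4: [NOCl] = 1/77.32 = 0.01293 M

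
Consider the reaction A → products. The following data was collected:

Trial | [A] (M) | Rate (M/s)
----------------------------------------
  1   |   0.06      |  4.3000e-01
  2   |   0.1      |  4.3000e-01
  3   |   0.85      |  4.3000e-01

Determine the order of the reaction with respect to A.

zeroth order (0)

Step 1: Compare trials - when concentration changes, rate stays constant.
Step 2: rate₂/rate₁ = 4.3000e-01/4.3000e-01 = 1
Step 3: [A]₂/[A]₁ = 0.1/0.06 = 1.667
Step 4: Since rate ratio ≈ (conc ratio)^0, the reaction is zeroth order.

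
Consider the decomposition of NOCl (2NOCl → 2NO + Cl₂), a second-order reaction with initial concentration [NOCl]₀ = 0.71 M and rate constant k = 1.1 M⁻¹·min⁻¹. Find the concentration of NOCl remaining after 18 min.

0.04715 M

Step 1: For a second-order reaction: 1/[NOCl] = 1/[NOCl]₀ + kt
Step 2: 1/[NOCl] = 1/0.71 + 1.1 × 18
Step 3: 1/[NOCl] = 1.408 + 19.8 = 21.21
Step 4: [NOCl] = 1/21.21 = 0.04715 M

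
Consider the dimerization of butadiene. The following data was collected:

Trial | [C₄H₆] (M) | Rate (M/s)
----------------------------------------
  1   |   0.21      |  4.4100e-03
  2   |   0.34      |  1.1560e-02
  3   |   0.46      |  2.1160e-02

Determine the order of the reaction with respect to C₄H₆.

second order (2)

Step 1: Compare trials to find order n where rate₂/rate₁ = ([C₄H₆]₂/[C₄H₆]₁)^n
Step 2: rate₂/rate₁ = 1.1560e-02/4.4100e-03 = 2.621
Step 3: [C₄H₆]₂/[C₄H₆]₁ = 0.34/0.21 = 1.619
Step 4: n = ln(2.621)/ln(1.619) = 2.00 ≈ 2
Step 5: The reaction is second order in C₄H₆.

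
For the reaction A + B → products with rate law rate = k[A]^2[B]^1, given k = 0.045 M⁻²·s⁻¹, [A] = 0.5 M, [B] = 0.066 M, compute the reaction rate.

0.0007425 M/s

Step 1: The rate law is rate = k[A]^2[B]^1
Step 2: Substitute: rate = 0.045 × (0.5)^2 × (0.066)^1
Step 3: rate = 0.045 × 0.25 × 0.066 = 0.0007425 M/s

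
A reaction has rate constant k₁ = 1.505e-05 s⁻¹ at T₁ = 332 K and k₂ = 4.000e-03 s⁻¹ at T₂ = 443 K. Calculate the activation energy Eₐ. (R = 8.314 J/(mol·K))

61.5 kJ/mol

Step 1: Use the two-temperature Arrhenius form: ln(k₂/k₁) = -Eₐ/R × (1/T₂ - 1/T₁)
Step 2: ln(k₂/k₁) = ln(4.000e-03/1.505e-05) = ln(265.781) = 5.58267
Step 3: 1/T₂ - 1/T₁ = 1/443 - 1/332 = -7.547118e-04 K⁻¹
Step 4: Eₐ = -R × ln(k₂/k₁) / (1/T₂ - 1/T₁) = -8.314 × 5.58267 / -7.547118e-04
Step 5: Eₐ = 6.1499e+04 J/mol = 61.5 kJ/mol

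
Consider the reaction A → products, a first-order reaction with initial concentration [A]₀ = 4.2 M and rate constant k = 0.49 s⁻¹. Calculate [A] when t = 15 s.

0.002699 M

Step 1: For a first-order reaction: [A] = [A]₀ × e^(-kt)
Step 2: [A] = 4.2 × e^(-0.49 × 15)
Step 3: [A] = 4.2 × e^(-7.35)
Step 4: [A] = 4.2 × 0.000642592 = 0.002699 M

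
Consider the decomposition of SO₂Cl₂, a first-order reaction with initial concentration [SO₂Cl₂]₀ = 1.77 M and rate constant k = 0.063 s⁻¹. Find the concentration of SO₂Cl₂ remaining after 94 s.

0.004743 M

Step 1: For a first-order reaction: [SO₂Cl₂] = [SO₂Cl₂]₀ × e^(-kt)
Step 2: [SO₂Cl₂] = 1.77 × e^(-0.063 × 94)
Step 3: [SO₂Cl₂] = 1.77 × e^(-5.922)
Step 4: [SO₂Cl₂] = 1.77 × 0.00267984 = 0.004743 M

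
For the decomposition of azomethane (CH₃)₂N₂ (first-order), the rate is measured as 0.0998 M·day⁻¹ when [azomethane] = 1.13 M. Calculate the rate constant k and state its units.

0.08832 day⁻¹

Step 1: rate = k[azomethane]^1, so k = rate / [azomethane]^1.
Step 2: k = 0.0998 / (1.13)^1 = 0.0998 / 1.13.
Step 3: k = 0.08832 day⁻¹.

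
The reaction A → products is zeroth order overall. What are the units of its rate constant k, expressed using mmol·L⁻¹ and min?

mmol·L⁻¹·min⁻¹

Step 1: For overall order n, rate = k × (concentration)^n.
Step 2: Rate has units mmol·L⁻¹·min⁻¹; concentration term has units (mmol·L⁻¹)^0.
Step 3: k = rate / (concentration)^n, so units of k = (mmol·L⁻¹)^(1-0)·min⁻¹ = mmol·L⁻¹·min⁻¹.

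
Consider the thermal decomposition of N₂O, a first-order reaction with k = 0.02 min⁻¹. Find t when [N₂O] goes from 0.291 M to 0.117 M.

45.56 min

Step 1: For first-order: t = ln([N₂O]₀/[N₂O])/k
Step 2: t = ln(0.291/0.117)/0.02
Step 3: t = ln(2.487)/0.02
Step 4: t = 0.9111/0.02 = 45.56 min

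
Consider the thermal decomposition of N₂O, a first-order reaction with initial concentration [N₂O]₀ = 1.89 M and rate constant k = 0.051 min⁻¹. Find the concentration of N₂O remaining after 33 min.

0.3512 M

Step 1: For a first-order reaction: [N₂O] = [N₂O]₀ × e^(-kt)
Step 2: [N₂O] = 1.89 × e^(-0.051 × 33)
Step 3: [N₂O] = 1.89 × e^(-1.683)
Step 4: [N₂O] = 1.89 × 0.185816 = 0.3512 M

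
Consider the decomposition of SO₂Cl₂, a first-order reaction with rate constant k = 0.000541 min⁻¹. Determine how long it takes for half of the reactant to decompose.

1281 min

Step 1: For a first-order reaction, t₁/₂ = ln(2)/k
Step 2: t₁/₂ = ln(2)/0.000541
Step 3: t₁/₂ = 0.6931/0.000541 = 1281 min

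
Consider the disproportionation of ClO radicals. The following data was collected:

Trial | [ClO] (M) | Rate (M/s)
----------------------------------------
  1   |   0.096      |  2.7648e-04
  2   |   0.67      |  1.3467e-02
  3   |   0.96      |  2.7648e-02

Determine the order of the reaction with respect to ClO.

second order (2)

Step 1: Compare trials to find order n where rate₂/rate₁ = ([ClO]₂/[ClO]₁)^n
Step 2: rate₂/rate₁ = 1.3467e-02/2.7648e-04 = 48.71
Step 3: [ClO]₂/[ClO]₁ = 0.67/0.096 = 6.979
Step 4: n = ln(48.71)/ln(6.979) = 2.00 ≈ 2
Step 5: The reaction is second order in ClO.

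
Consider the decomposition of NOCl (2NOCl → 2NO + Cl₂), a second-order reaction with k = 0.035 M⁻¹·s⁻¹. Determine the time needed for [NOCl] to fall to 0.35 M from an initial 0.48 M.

22.11 s

Step 1: For second-order: t = (1/[NOCl] - 1/[NOCl]₀)/k
Step 2: t = (1/0.35 - 1/0.48)/0.035
Step 3: t = (2.857 - 2.083)/0.035
Step 4: t = 0.7738/0.035 = 22.11 s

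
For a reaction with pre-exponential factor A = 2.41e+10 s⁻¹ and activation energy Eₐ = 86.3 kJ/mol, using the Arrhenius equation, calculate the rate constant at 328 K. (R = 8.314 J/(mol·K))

4.35e-04 s⁻¹

Step 1: Use the Arrhenius equation: k = A × exp(-Eₐ/RT)
Step 2: Convert Eₐ to J/mol: 86.3 kJ/mol = 86300 J/mol
Step 3: Calculate the exponent: -Eₐ/(RT) = -86300/(8.314 × 328) = -31.64659
Step 4: k = 2.41e+10 × exp(-31.64659)
Step 5: k = 2.41e+10 × 1.80327e-14 = 4.3459e-04 s⁻¹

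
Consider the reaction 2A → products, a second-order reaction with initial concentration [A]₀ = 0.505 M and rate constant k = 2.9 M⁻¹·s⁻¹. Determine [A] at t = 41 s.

0.008273 M

Step 1: For a second-order reaction: 1/[A] = 1/[A]₀ + kt
Step 2: 1/[A] = 1/0.505 + 2.9 × 41
Step 3: 1/[A] = 1.98 + 118.9 = 120.9
Step 4: [A] = 1/120.9 = 0.008273 M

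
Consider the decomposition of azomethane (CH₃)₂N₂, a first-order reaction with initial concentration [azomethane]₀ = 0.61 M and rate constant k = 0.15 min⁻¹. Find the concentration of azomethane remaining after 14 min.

0.0747 M

Step 1: For a first-order reaction: [azomethane] = [azomethane]₀ × e^(-kt)
Step 2: [azomethane] = 0.61 × e^(-0.15 × 14)
Step 3: [azomethane] = 0.61 × e^(-2.1)
Step 4: [azomethane] = 0.61 × 0.122456 = 0.0747 M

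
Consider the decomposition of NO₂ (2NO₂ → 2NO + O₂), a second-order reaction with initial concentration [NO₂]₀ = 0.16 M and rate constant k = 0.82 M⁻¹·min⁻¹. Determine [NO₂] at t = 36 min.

0.02796 M

Step 1: For a second-order reaction: 1/[NO₂] = 1/[NO₂]₀ + kt
Step 2: 1/[NO₂] = 1/0.16 + 0.82 × 36
Step 3: 1/[NO₂] = 6.25 + 29.52 = 35.77
Step 4: [NO₂] = 1/35.77 = 0.02796 M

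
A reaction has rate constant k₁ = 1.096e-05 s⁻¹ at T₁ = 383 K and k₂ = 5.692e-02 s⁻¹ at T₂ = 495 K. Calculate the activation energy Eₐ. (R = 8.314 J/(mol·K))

120.4 kJ/mol

Step 1: Use the two-temperature Arrhenius form: ln(k₂/k₁) = -Eₐ/R × (1/T₂ - 1/T₁)
Step 2: ln(k₂/k₁) = ln(5.692e-02/1.096e-05) = ln(5193.43) = 8.55515
Step 3: 1/T₂ - 1/T₁ = 1/495 - 1/383 = -5.907640e-04 K⁻¹
Step 4: Eₐ = -R × ln(k₂/k₁) / (1/T₂ - 1/T₁) = -8.314 × 8.55515 / -5.907640e-04
Step 5: Eₐ = 1.2040e+05 J/mol = 120.4 kJ/mol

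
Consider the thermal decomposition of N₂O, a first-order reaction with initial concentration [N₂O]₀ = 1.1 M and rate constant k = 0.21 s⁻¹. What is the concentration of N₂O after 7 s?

0.2529 M

Step 1: For a first-order reaction: [N₂O] = [N₂O]₀ × e^(-kt)
Step 2: [N₂O] = 1.1 × e^(-0.21 × 7)
Step 3: [N₂O] = 1.1 × e^(-1.47)
Step 4: [N₂O] = 1.1 × 0.229925 = 0.2529 M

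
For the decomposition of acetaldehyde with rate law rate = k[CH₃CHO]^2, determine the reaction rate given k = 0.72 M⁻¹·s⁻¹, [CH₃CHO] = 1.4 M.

1.411 M/s

Step 1: Identify the rate law: rate = k[CH₃CHO]^2
Step 2: Substitute values: rate = 0.72 × (1.4)^2
Step 3: Calculate: rate = 0.72 × 1.96 = 1.4112 M/s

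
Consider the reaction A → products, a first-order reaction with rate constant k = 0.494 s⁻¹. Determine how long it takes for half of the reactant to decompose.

1.403 s

Step 1: For a first-order reaction, t₁/₂ = ln(2)/k
Step 2: t₁/₂ = ln(2)/0.494
Step 3: t₁/₂ = 0.6931/0.494 = 1.403 s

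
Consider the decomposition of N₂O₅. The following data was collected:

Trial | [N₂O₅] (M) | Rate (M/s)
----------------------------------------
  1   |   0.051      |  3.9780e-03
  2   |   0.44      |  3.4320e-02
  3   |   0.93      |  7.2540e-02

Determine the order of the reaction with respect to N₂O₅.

first order (1)

Step 1: Compare trials to find order n where rate₂/rate₁ = ([N₂O₅]₂/[N₂O₅]₁)^n
Step 2: rate₂/rate₁ = 3.4320e-02/3.9780e-03 = 8.627
Step 3: [N₂O₅]₂/[N₂O₅]₁ = 0.44/0.051 = 8.627
Step 4: n = ln(8.627)/ln(8.627) = 1.00 ≈ 1
Step 5: The reaction is first order in N₂O₅.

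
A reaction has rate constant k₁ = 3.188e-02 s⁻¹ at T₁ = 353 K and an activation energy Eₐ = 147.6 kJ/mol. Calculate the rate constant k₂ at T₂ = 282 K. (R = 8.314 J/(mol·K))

1.010e-07 s⁻¹

Step 1: Use the two-temperature Arrhenius form: ln(k₂/k₁) = -Eₐ/R × (1/T₂ - 1/T₁)
Step 2: Convert Eₐ to J/mol: 147.6 kJ/mol = 147600 J/mol
Step 3: 1/T₂ - 1/T₁ = 1/282 - 1/353 = 7.132381e-04 K⁻¹
Step 4: ln(k₂/k₁) = -147600/8.314 × 7.132381e-04 = -12.66225
Step 5: k₂ = k₁ × exp(-12.66225) = 3.188e-02 × 3.16851e-06 = 1.010e-07 s⁻¹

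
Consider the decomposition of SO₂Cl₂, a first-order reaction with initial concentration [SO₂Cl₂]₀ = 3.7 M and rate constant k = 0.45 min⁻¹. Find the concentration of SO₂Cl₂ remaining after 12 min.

0.01671 M

Step 1: For a first-order reaction: [SO₂Cl₂] = [SO₂Cl₂]₀ × e^(-kt)
Step 2: [SO₂Cl₂] = 3.7 × e^(-0.45 × 12)
Step 3: [SO₂Cl₂] = 3.7 × e^(-5.4)
Step 4: [SO₂Cl₂] = 3.7 × 0.00451658 = 0.01671 M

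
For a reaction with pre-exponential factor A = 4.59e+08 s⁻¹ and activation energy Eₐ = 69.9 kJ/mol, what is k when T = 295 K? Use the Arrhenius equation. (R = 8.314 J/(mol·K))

1.92e-04 s⁻¹

Step 1: Use the Arrhenius equation: k = A × exp(-Eₐ/RT)
Step 2: Convert Eₐ to J/mol: 69.9 kJ/mol = 69900 J/mol
Step 3: Calculate the exponent: -Eₐ/(RT) = -69900/(8.314 × 295) = -28.50002
Step 4: k = 4.59e+08 × exp(-28.50002)
Step 5: k = 4.59e+08 × 4.19371e-13 = 1.9249e-04 s⁻¹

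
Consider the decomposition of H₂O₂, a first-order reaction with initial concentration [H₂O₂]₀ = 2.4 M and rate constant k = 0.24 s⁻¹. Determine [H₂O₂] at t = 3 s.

1.168 M

Step 1: For a first-order reaction: [H₂O₂] = [H₂O₂]₀ × e^(-kt)
Step 2: [H₂O₂] = 2.4 × e^(-0.24 × 3)
Step 3: [H₂O₂] = 2.4 × e^(-0.72)
Step 4: [H₂O₂] = 2.4 × 0.486752 = 1.168 M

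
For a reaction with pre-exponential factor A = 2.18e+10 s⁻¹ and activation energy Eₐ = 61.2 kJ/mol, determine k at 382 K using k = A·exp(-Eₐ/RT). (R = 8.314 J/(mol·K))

9.33e+01 s⁻¹

Step 1: Use the Arrhenius equation: k = A × exp(-Eₐ/RT)
Step 2: Convert Eₐ to J/mol: 61.2 kJ/mol = 61200 J/mol
Step 3: Calculate the exponent: -Eₐ/(RT) = -61200/(8.314 × 382) = -19.26984
Step 4: k = 2.18e+10 × exp(-19.26984)
Step 5: k = 2.18e+10 × 4.27774e-09 = 9.3255e+01 s⁻¹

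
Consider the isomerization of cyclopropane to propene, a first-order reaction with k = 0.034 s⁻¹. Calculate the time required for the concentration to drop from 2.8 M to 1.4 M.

20.39 s

Step 1: For first-order: t = ln([cyclopropane]₀/[cyclopropane])/k
Step 2: t = ln(2.8/1.4)/0.034
Step 3: t = ln(2)/0.034
Step 4: t = 0.6931/0.034 = 20.39 s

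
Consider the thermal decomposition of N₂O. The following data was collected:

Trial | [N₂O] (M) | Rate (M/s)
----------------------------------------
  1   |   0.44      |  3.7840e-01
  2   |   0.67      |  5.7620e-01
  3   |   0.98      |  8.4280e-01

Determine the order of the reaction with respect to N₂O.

first order (1)

Step 1: Compare trials to find order n where rate₂/rate₁ = ([N₂O]₂/[N₂O]₁)^n
Step 2: rate₂/rate₁ = 5.7620e-01/3.7840e-01 = 1.523
Step 3: [N₂O]₂/[N₂O]₁ = 0.67/0.44 = 1.523
Step 4: n = ln(1.523)/ln(1.523) = 1.00 ≈ 1
Step 5: The reaction is first order in N₂O.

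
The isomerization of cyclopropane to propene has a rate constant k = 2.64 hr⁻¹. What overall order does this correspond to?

first order (1)

Step 1: The units of k for an nth-order reaction are (concentration)^(1-n)·(time)⁻¹.
Step 2: Here k has units hr⁻¹, so the concentration exponent is 0.
Step 3: 1 - n = 0 ⇒ n = 1. The reaction is first order.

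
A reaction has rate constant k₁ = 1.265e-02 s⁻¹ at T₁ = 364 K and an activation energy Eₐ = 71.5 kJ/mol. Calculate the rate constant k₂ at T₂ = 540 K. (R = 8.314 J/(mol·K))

2.795e+01 s⁻¹

Step 1: Use the two-temperature Arrhenius form: ln(k₂/k₁) = -Eₐ/R × (1/T₂ - 1/T₁)
Step 2: Convert Eₐ to J/mol: 71.5 kJ/mol = 71500 J/mol
Step 3: 1/T₂ - 1/T₁ = 1/540 - 1/364 = -8.954009e-04 K⁻¹
Step 4: ln(k₂/k₁) = -71500/8.314 × -8.954009e-04 = 7.70040
Step 5: k₂ = k₁ × exp(7.70040) = 1.265e-02 × 2.20923e+03 = 2.795e+01 s⁻¹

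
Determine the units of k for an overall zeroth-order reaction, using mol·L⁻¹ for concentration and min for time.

mol·L⁻¹·min⁻¹

Step 1: For overall order n, rate = k × (concentration)^n.
Step 2: Rate has units mol·L⁻¹·min⁻¹; concentration term has units (mol·L⁻¹)^0.
Step 3: k = rate / (concentration)^n, so units of k = (mol·L⁻¹)^(1-0)·min⁻¹ = mol·L⁻¹·min⁻¹.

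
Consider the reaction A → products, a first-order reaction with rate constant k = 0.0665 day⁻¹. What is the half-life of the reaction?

10.42 day

Step 1: For a first-order reaction, t₁/₂ = ln(2)/k
Step 2: t₁/₂ = ln(2)/0.0665
Step 3: t₁/₂ = 0.6931/0.0665 = 10.42 day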